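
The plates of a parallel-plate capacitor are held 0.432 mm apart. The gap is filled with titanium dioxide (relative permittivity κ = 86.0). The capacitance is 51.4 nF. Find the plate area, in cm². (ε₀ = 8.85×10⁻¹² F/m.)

A ≈ 292 cm²

A = Cd/(κε₀) = 5.14×10⁻⁸ × 4.32×10⁻⁴ / (86.0 × 8.85×10⁻¹²) = 2.92×10⁻² m².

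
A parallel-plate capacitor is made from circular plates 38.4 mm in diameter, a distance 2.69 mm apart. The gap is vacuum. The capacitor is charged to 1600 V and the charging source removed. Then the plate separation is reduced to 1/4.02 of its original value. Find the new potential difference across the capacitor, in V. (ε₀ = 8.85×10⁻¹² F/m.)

V ≈ 398 V

A = π(38.4/2 mm)² = 1.16×10⁻³ m².
Initially C₁ = ε₀A/d = 8.85×10⁻¹² × 1.16×10⁻³ / 2.69×10⁻³ = 3.81×10⁻¹² F.
V₁ = 1.60×10³ V.
Isolated ⇒ Q is held fixed. C₂ = 4.02 C₁ and V = Q/C, so V₂/V₁ = C₁/C₂ = 0.249.
V₂ = 0.249 × 1.60×10³ = 3.98×10² V.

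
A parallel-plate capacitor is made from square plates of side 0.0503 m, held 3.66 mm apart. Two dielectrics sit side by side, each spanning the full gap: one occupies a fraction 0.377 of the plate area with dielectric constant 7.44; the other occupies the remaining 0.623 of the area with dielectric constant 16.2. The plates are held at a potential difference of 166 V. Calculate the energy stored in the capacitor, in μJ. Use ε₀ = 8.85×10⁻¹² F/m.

U ≈ 1.09 μJ

A = (0.0503 m)² = 2.53×10⁻³ m².
Side-by-side slabs ⇒ two capacitors in parallel, each spanning the full gap.
C₁ = κ₁ε₀A₁/d = 7.44 × 8.85×10⁻¹² × 9.54×10⁻⁴ / 3.66×10⁻³ = 1.72×10⁻¹¹ F.
C₂ = κ₂ε₀A₂/d = 16.2 × 8.85×10⁻¹² × 1.58×10⁻³ / 3.66×10⁻³ = 6.17×10⁻¹¹ F.
C = C₁ + C₂ = 7.89×10⁻¹¹ F.
U = ½CV² = ½ × 7.89×10⁻¹¹ × (166)² = 1.09×10⁻⁶ J.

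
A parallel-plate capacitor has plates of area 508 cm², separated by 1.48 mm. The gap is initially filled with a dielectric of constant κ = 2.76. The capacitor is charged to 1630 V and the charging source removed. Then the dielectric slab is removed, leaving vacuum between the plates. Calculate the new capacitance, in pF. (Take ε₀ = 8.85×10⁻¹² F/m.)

C ≈ 304 pF

A = 508 cm² = 5.08×10⁻² m².
Initially C₁ = κε₀A/d = 2.76 × 8.85×10⁻¹² × 5.08×10⁻² / 1.48×10⁻³ = 8.38×10⁻¹⁰ F.
C = κε₀A/d scales with κ, so C₂/C₁ = 1/κ = 1/2.76 = 0.362.
C₂ = 0.362 × 8.38×10⁻¹⁰ = 3.04×10⁻¹⁰ F.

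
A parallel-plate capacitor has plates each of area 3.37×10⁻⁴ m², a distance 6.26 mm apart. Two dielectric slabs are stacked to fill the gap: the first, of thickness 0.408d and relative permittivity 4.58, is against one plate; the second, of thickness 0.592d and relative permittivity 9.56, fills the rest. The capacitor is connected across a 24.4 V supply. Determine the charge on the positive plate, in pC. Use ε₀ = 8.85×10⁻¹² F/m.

Stacked slabs ⇒ two capacitors in series, each with the full plate area.
C₁ = κ₁ε₀A/d₁ = 4.58 × 8.85×10⁻¹² × 3.37×10⁻⁴ / 2.55×10⁻³ = 5.35×10⁻¹² F.
C₂ = κ₂ε₀A/d₂ = 9.56 × 8.85×10⁻¹² × 3.37×10⁻⁴ / 3.71×10⁻³ = 7.69×10⁻¹² F.
C = (1/C₁ + 1/C₂)⁻¹ = 3.16×10⁻¹² F.
Q = CV = 3.16×10⁻¹² × 24.4 = 7.70×10⁻¹¹ C.

77.0 pC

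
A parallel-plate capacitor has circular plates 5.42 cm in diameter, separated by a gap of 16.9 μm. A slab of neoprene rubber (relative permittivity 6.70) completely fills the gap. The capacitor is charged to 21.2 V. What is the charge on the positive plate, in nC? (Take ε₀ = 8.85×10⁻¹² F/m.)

Q ≈ 172 nC

A = π(5.42/2 cm)² = 2.31×10⁻³ m².
C = κε₀A/d = 6.70 × 8.85×10⁻¹² × 2.31×10⁻³ / 1.69×10⁻⁵ = 8.10×10⁻⁹ F.
Q = CV = 8.10×10⁻⁹ × 21.2 = 1.72×10⁻⁷ C.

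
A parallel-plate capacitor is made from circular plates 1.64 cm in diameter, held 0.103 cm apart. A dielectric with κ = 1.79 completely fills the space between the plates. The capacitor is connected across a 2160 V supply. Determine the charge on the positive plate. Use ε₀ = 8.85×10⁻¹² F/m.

A = π(1.64/2 cm)² = 2.11×10⁻⁴ m².
C = κε₀A/d = 1.79 × 8.85×10⁻¹² × 2.11×10⁻⁴ / 1.03×10⁻³ = 3.25×10⁻¹² F.
Q = CV = 3.25×10⁻¹² × 2160 = 7.02×10⁻⁹ C.

Q ≈ 7.02 nC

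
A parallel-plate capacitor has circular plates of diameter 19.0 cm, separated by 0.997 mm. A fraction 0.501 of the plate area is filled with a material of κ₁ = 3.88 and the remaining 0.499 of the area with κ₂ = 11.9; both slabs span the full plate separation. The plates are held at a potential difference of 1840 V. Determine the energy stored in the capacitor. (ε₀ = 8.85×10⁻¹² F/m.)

A = π(19.0/2 cm)² = 2.84×10⁻² m².
Side-by-side slabs ⇒ two capacitors in parallel, each spanning the full gap.
C₁ = κ₁ε₀A₁/d = 3.88 × 8.85×10⁻¹² × 1.42×10⁻² / 9.97×10⁻⁴ = 4.89×10⁻¹⁰ F.
C₂ = κ₂ε₀A₂/d = 11.9 × 8.85×10⁻¹² × 1.41×10⁻² / 9.97×10⁻⁴ = 1.49×10⁻⁹ F.
C = C₁ + C₂ = 1.98×10⁻⁹ F.
U = ½CV² = ½ × 1.98×10⁻⁹ × (1840)² = 3.36×10⁻³ J.

3.36 mJ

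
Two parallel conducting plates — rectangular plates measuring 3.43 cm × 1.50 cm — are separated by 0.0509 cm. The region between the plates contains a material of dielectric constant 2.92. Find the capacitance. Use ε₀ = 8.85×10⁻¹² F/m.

C ≈ 26.1 pF

A = 3.43 × 1.50 cm² = 5.14×10⁻⁴ m².
C = κε₀A/d = 2.92 × 8.85×10⁻¹² × 5.14×10⁻⁴ / 5.09×10⁻⁴ = 2.61×10⁻¹¹ F.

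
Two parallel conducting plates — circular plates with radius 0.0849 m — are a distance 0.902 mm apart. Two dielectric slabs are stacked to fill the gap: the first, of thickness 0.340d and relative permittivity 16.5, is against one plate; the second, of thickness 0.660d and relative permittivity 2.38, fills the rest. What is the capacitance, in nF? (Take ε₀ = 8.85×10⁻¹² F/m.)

C ≈ 0.746 nF

A = π(0.0849 m)² = 2.26×10⁻² m².
Stacked slabs ⇒ two capacitors in series, each with the full plate area.
C₁ = κ₁ε₀A/d₁ = 16.5 × 8.85×10⁻¹² × 2.26×10⁻² / 3.07×10⁻⁴ = 1.08×10⁻⁸ F.
C₂ = κ₂ε₀A/d₂ = 2.38 × 8.85×10⁻¹² × 2.26×10⁻² / 5.95×10⁻⁴ = 8.01×10⁻¹⁰ F.
C = (1/C₁ + 1/C₂)⁻¹ = 7.46×10⁻¹⁰ F.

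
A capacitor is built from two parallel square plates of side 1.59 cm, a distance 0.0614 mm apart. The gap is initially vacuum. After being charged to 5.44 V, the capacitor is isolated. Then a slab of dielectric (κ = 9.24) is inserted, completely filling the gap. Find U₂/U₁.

Isolated ⇒ Q is held fixed.
C₂ = 9.24 C₁ and U = Q²/(2C), so U₂/U₁ = C₁/C₂ = 0.108.

0.108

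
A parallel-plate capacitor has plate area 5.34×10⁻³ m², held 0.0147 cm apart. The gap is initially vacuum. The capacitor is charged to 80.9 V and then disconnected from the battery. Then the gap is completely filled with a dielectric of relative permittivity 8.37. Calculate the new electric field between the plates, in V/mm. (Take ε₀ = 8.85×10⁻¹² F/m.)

65.8 V/mm

Initially C₁ = ε₀A/d = 8.85×10⁻¹² × 5.34×10⁻³ / 1.47×10⁻⁴ = 3.21×10⁻¹⁰ F.
E₁ = 5.50×10⁵ V/m.
Isolated ⇒ Q is held fixed. V₂ = Q/C₂ = V₁/8.37; E = V/d, so E₂/E₁ = (V₂/V₁)(d₁/d₂) = 0.119.
E₂ = 0.119 × 5.50×10⁵ = 6.58×10⁴ V/m.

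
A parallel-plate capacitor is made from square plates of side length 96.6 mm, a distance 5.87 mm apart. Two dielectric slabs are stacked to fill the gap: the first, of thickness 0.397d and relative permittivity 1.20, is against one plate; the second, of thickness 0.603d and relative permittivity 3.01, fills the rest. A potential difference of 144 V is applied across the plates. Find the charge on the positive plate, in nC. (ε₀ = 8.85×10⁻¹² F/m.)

Q ≈ 3.81 nC

A = (96.6 mm)² = 9.33×10⁻³ m².
Stacked slabs ⇒ two capacitors in series, each with the full plate area.
C₁ = κ₁ε₀A/d₁ = 1.20 × 8.85×10⁻¹² × 9.33×10⁻³ / 2.33×10⁻³ = 4.25×10⁻¹¹ F.
C₂ = κ₂ε₀A/d₂ = 3.01 × 8.85×10⁻¹² × 9.33×10⁻³ / 3.54×10⁻³ = 7.02×10⁻¹¹ F.
C = (1/C₁ + 1/C₂)⁻¹ = 2.65×10⁻¹¹ F.
Q = CV = 2.65×10⁻¹¹ × 144 = 3.81×10⁻⁹ C.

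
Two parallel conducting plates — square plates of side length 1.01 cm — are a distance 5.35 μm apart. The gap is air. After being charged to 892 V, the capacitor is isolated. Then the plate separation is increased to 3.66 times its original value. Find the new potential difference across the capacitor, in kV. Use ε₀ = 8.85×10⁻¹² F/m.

A = (1.01 cm)² = 1.02×10⁻⁴ m².
Initially C₁ = ε₀A/d = 8.85×10⁻¹² × 1.02×10⁻⁴ / 5.35×10⁻⁶ = 1.69×10⁻¹⁰ F.
V₁ = 8.92×10² V.
Isolated ⇒ Q is held fixed. C₂ = 0.273 C₁ and V = Q/C, so V₂/V₁ = C₁/C₂ = 3.66.
V₂ = 3.66 × 8.92×10² = 3.26×10³ V.

V ≈ 3.26 kV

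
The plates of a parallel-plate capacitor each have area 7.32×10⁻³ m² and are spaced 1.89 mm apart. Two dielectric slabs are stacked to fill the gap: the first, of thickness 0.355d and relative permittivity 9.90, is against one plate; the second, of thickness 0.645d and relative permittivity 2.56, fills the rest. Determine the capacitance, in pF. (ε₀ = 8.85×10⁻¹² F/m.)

Stacked slabs ⇒ two capacitors in series, each with the full plate area.
C₁ = κ₁ε₀A/d₁ = 9.90 × 8.85×10⁻¹² × 7.32×10⁻³ / 6.71×10⁻⁴ = 9.56×10⁻¹⁰ F.
C₂ = κ₂ε₀A/d₂ = 2.56 × 8.85×10⁻¹² × 7.32×10⁻³ / 1.22×10⁻³ = 1.36×10⁻¹⁰ F.
C = (1/C₁ + 1/C₂)⁻¹ = 1.19×10⁻¹⁰ F.

C ≈ 119 pF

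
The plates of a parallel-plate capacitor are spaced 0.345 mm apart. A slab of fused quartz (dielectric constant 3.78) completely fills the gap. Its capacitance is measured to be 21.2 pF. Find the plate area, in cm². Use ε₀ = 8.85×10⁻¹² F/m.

2.19 cm²

A = Cd/(κε₀) = 2.12×10⁻¹¹ × 3.45×10⁻⁴ / (3.78 × 8.85×10⁻¹²) = 2.19×10⁻⁴ m².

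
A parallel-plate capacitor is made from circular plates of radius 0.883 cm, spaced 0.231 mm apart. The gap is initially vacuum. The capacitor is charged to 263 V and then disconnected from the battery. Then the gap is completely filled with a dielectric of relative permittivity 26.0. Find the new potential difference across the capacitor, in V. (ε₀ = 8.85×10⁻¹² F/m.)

A = π(0.883 cm)² = 2.45×10⁻⁴ m².
Initially C₁ = ε₀A/d = 8.85×10⁻¹² × 2.45×10⁻⁴ / 2.31×10⁻⁴ = 9.38×10⁻¹² F.
V₁ = 2.63×10² V.
Isolated ⇒ Q is held fixed. C₂ = 26.0 C₁ and V = Q/C, so V₂/V₁ = C₁/C₂ = 0.0385.
V₂ = 0.0385 × 2.63×10² = 10.1 V.

V ≈ 10.1 V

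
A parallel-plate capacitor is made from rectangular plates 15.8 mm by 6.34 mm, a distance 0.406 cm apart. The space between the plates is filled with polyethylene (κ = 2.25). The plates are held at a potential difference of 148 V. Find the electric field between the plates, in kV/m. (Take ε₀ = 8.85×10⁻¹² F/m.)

E = V/d = 148 / 4.06×10⁻³ = 3.65×10⁴ V/m.

36.5 kV/m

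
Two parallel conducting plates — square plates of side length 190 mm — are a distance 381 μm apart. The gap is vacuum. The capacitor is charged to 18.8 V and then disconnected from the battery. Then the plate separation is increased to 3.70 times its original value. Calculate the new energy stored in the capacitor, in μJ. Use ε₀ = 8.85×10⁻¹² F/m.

A = (190 mm)² = 3.61×10⁻² m².
Initially C₁ = ε₀A/d = 8.85×10⁻¹² × 3.61×10⁻² / 3.81×10⁻⁴ = 8.39×10⁻¹⁰ F.
U₁ = 1.48×10⁻⁷ J.
Isolated ⇒ Q is held fixed. C₂ = 0.270 C₁ and U = Q²/(2C), so U₂/U₁ = C₁/C₂ = 3.70.
U₂ = 3.70 × 1.48×10⁻⁷ = 5.48×10⁻⁷ J.

0.548 μJ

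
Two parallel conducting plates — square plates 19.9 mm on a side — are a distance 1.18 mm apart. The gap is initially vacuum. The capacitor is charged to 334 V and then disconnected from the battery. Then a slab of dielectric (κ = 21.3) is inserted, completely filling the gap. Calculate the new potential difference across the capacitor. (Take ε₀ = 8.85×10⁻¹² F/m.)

V ≈ 15.7 V

A = (19.9 mm)² = 3.96×10⁻⁴ m².
Initially C₁ = ε₀A/d = 8.85×10⁻¹² × 3.96×10⁻⁴ / 1.18×10⁻³ = 2.97×10⁻¹² F.
V₁ = 3.34×10² V.
Isolated ⇒ Q is held fixed. C₂ = 21.3 C₁ and V = Q/C, so V₂/V₁ = C₁/C₂ = 0.0469.
V₂ = 0.0469 × 3.34×10² = 15.7 V.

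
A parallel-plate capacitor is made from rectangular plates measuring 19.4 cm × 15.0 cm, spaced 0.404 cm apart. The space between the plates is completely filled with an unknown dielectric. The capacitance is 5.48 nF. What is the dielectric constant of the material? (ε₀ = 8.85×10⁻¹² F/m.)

A = 19.4 × 15.0 cm² = 2.91×10⁻² m².
κ = Cd/(ε₀A) = 5.48×10⁻⁹ × 4.04×10⁻³ / (8.85×10⁻¹² × 2.91×10⁻²) = 86.0.

κ ≈ 86.0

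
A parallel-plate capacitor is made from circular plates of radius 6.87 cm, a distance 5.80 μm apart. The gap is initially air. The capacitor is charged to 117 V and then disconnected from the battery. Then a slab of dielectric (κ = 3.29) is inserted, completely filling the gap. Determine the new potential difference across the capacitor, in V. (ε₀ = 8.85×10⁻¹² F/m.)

A = π(6.87 cm)² = 1.48×10⁻² m².
Initially C₁ = ε₀A/d = 8.85×10⁻¹² × 1.48×10⁻² / 5.80×10⁻⁶ = 2.26×10⁻⁸ F.
V₁ = 1.17×10² V.
Isolated ⇒ Q is held fixed. C₂ = 3.29 C₁ and V = Q/C, so V₂/V₁ = C₁/C₂ = 0.304.
V₂ = 0.304 × 1.17×10² = 35.6 V.

V ≈ 35.6 V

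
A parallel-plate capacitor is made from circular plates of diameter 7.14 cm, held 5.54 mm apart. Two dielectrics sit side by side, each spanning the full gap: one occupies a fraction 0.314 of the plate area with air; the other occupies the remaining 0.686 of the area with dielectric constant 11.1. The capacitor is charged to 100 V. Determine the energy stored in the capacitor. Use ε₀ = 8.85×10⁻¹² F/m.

254 nJ

A = π(7.14/2 cm)² = 4.00×10⁻³ m².
Side-by-side slabs ⇒ two capacitors in parallel, each spanning the full gap.
C₁ = κ₁ε₀A₁/d = 1.00 × 8.85×10⁻¹² × 1.26×10⁻³ / 5.54×10⁻³ = 2.01×10⁻¹² F.
C₂ = κ₂ε₀A₂/d = 11.1 × 8.85×10⁻¹² × 2.75×10⁻³ / 5.54×10⁻³ = 4.87×10⁻¹¹ F.
C = C₁ + C₂ = 5.07×10⁻¹¹ F.
U = ½CV² = ½ × 5.07×10⁻¹¹ × (100)² = 2.54×10⁻⁷ J.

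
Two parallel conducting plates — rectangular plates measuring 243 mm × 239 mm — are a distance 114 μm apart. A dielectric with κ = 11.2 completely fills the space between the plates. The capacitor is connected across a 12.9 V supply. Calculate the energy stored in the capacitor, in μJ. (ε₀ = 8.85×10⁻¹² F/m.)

A = 243 × 239 mm² = 5.81×10⁻² m².
C = κε₀A/d = 11.2 × 8.85×10⁻¹² × 5.81×10⁻² / 1.14×10⁻⁴ = 5.05×10⁻⁸ F.
U = ½CV² = ½ × 5.05×10⁻⁸ × (12.9)² = 4.20×10⁻⁶ J.

U ≈ 4.20 μJ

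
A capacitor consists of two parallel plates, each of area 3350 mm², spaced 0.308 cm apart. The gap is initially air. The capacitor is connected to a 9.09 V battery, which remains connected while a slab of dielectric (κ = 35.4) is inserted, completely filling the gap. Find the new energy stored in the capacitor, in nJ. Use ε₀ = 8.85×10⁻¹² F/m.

A = 3350 mm² = 3.35×10⁻³ m².
Initially C₁ = ε₀A/d = 8.85×10⁻¹² × 3.35×10⁻³ / 3.08×10⁻³ = 9.63×10⁻¹² F.
U₁ = 3.98×10⁻¹⁰ J.
Battery connected ⇒ V is held fixed. C₂ = 35.4 C₁ and U = ½CV², so U₂/U₁ = C₂/C₁ = 35.4.
U₂ = 35.4 × 3.98×10⁻¹⁰ = 1.41×10⁻⁸ J.

U ≈ 14.1 nJ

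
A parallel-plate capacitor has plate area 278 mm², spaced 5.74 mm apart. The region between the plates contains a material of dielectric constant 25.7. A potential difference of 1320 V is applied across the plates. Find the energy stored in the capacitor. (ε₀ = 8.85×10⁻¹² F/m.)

9.60 μJ

A = 278 mm² = 2.78×10⁻⁴ m².
C = κε₀A/d = 25.7 × 8.85×10⁻¹² × 2.78×10⁻⁴ / 5.74×10⁻³ = 1.10×10⁻¹¹ F.
U = ½CV² = ½ × 1.10×10⁻¹¹ × (1320)² = 9.60×10⁻⁶ J.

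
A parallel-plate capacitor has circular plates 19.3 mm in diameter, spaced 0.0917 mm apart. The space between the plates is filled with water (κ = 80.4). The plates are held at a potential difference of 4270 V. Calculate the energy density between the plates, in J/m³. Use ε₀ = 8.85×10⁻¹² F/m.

7.71×10⁵ J/m³

E = V/d = 4270 / 9.17×10⁻⁵ = 4.66×10⁷ V/m.
u = ½κε₀E² = ½ × 80.4 × 8.85×10⁻¹² × (4.66×10⁷)² = 7.71×10⁵ J/m³.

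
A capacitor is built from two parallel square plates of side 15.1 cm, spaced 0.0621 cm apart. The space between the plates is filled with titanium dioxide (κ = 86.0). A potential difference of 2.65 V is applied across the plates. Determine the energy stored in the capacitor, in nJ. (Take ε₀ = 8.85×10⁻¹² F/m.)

A = (15.1 cm)² = 2.28×10⁻² m².
C = κε₀A/d = 86.0 × 8.85×10⁻¹² × 2.28×10⁻² / 6.21×10⁻⁴ = 2.79×10⁻⁸ F.
U = ½CV² = ½ × 2.79×10⁻⁸ × (2.65)² = 9.81×10⁻⁸ J.

98.1 nJ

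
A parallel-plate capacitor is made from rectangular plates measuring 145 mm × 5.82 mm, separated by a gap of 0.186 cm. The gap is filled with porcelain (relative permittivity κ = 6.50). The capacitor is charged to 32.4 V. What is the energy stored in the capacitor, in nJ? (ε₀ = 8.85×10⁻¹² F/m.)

13.7 nJ

A = 145 × 5.82 mm² = 8.44×10⁻⁴ m².
C = κε₀A/d = 6.50 × 8.85×10⁻¹² × 8.44×10⁻⁴ / 1.86×10⁻³ = 2.61×10⁻¹¹ F.
U = ½CV² = ½ × 2.61×10⁻¹¹ × (32.4)² = 1.37×10⁻⁸ J.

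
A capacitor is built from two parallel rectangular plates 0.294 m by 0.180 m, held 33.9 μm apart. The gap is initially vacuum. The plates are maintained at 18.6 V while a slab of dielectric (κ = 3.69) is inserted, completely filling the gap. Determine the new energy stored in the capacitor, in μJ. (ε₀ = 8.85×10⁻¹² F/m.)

U ≈ 8.82 μJ

A = 0.294 × 0.180 m² = 5.29×10⁻² m².
Initially C₁ = ε₀A/d = 8.85×10⁻¹² × 5.29×10⁻² / 3.39×10⁻⁵ = 1.38×10⁻⁸ F.
U₁ = 2.39×10⁻⁶ J.
Battery connected ⇒ V is held fixed. C₂ = 3.69 C₁ and U = ½CV², so U₂/U₁ = C₂/C₁ = 3.69.
U₂ = 3.69 × 2.39×10⁻⁶ = 8.82×10⁻⁶ J.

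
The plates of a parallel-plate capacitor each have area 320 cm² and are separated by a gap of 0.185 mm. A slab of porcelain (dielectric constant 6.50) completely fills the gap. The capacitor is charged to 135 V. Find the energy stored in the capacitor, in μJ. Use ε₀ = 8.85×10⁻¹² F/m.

90.7 μJ

A = 320 cm² = 3.20×10⁻² m².
C = κε₀A/d = 6.50 × 8.85×10⁻¹² × 3.20×10⁻² / 1.85×10⁻⁴ = 9.95×10⁻⁹ F.
U = ½CV² = ½ × 9.95×10⁻⁹ × (135)² = 9.07×10⁻⁵ J.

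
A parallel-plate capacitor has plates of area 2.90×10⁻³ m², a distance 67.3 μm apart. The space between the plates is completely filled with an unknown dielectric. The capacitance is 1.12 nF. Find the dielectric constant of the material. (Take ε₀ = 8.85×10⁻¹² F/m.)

2.94

κ = Cd/(ε₀A) = 1.12×10⁻⁹ × 6.73×10⁻⁵ / (8.85×10⁻¹² × 2.90×10⁻³) = 2.94.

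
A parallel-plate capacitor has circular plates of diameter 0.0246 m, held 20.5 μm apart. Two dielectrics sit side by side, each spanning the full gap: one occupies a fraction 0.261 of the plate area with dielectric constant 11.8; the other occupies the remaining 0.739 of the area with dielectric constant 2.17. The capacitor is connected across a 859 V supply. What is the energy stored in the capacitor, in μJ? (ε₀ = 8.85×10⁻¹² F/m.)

A = π(0.0246/2 m)² = 4.75×10⁻⁴ m².
Side-by-side slabs ⇒ two capacitors in parallel, each spanning the full gap.
C₁ = κ₁ε₀A₁/d = 11.8 × 8.85×10⁻¹² × 1.24×10⁻⁴ / 2.05×10⁻⁵ = 6.32×10⁻¹⁰ F.
C₂ = κ₂ε₀A₂/d = 2.17 × 8.85×10⁻¹² × 3.51×10⁻⁴ / 2.05×10⁻⁵ = 3.29×10⁻¹⁰ F.
C = C₁ + C₂ = 9.61×10⁻¹⁰ F.
U = ½CV² = ½ × 9.61×10⁻¹⁰ × (859)² = 3.55×10⁻⁴ J.

355 μJ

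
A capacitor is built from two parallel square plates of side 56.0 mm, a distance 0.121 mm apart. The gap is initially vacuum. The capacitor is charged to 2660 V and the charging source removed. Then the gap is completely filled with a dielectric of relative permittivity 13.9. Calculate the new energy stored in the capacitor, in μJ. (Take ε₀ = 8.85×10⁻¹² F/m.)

U ≈ 58.4 μJ

A = (56.0 mm)² = 3.14×10⁻³ m².
Initially C₁ = ε₀A/d = 8.85×10⁻¹² × 3.14×10⁻³ / 1.21×10⁻⁴ = 2.29×10⁻¹⁰ F.
U₁ = 8.11×10⁻⁴ J.
Isolated ⇒ Q is held fixed. C₂ = 13.9 C₁ and U = Q²/(2C), so U₂/U₁ = C₁/C₂ = 0.0719.
U₂ = 0.0719 × 8.11×10⁻⁴ = 5.84×10⁻⁵ J.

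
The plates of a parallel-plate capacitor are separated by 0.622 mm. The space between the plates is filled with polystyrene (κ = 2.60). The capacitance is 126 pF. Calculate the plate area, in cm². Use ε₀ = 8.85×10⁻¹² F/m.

34.1 cm²

A = Cd/(κε₀) = 1.26×10⁻¹⁰ × 6.22×10⁻⁴ / (2.60 × 8.85×10⁻¹²) = 3.41×10⁻³ m².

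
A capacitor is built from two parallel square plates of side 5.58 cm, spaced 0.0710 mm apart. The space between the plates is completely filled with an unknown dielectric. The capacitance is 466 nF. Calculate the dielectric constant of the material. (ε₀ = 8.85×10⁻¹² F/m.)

1201

A = (5.58 cm)² = 3.11×10⁻³ m².
κ = Cd/(ε₀A) = 4.66×10⁻⁷ × 7.10×10⁻⁵ / (8.85×10⁻¹² × 3.11×10⁻³) = 1201.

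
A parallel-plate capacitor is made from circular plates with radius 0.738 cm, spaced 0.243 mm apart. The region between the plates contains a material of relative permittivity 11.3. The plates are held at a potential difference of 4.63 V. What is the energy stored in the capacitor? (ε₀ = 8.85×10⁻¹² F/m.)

0.755 nJ

A = π(0.738 cm)² = 1.71×10⁻⁴ m².
C = κε₀A/d = 11.3 × 8.85×10⁻¹² × 1.71×10⁻⁴ / 2.43×10⁻⁴ = 7.04×10⁻¹¹ F.
U = ½CV² = ½ × 7.04×10⁻¹¹ × (4.63)² = 7.55×10⁻¹⁰ J.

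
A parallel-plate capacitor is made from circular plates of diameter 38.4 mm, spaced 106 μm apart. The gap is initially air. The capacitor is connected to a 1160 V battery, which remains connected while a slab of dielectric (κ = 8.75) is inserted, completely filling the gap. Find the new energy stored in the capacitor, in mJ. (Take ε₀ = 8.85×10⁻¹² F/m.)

0.569 mJ

A = π(38.4/2 mm)² = 1.16×10⁻³ m².
Initially C₁ = ε₀A/d = 8.85×10⁻¹² × 1.16×10⁻³ / 1.06×10⁻⁴ = 9.67×10⁻¹¹ F.
U₁ = 6.51×10⁻⁵ J.
Battery connected ⇒ V is held fixed. C₂ = 8.75 C₁ and U = ½CV², so U₂/U₁ = C₂/C₁ = 8.75.
U₂ = 8.75 × 6.51×10⁻⁵ = 5.69×10⁻⁴ J.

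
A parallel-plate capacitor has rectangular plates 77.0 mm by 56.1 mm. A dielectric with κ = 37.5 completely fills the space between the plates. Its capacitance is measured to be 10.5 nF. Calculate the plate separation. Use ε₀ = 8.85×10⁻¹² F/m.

137 μm

A = 77.0 × 56.1 mm² = 4.32×10⁻³ m².
d = κε₀A/C = 37.5 × 8.85×10⁻¹² × 4.32×10⁻³ / 1.05×10⁻⁸ = 1.37×10⁻⁴ m.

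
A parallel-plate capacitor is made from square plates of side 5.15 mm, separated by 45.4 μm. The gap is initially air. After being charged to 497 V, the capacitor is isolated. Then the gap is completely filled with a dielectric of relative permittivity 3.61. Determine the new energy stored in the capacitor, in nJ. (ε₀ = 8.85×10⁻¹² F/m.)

A = (5.15 mm)² = 2.65×10⁻⁵ m².
Initially C₁ = ε₀A/d = 8.85×10⁻¹² × 2.65×10⁻⁵ / 4.54×10⁻⁵ = 5.17×10⁻¹² F.
U₁ = 6.39×10⁻⁷ J.
Isolated ⇒ Q is held fixed. C₂ = 3.61 C₁ and U = Q²/(2C), so U₂/U₁ = C₁/C₂ = 0.277.
U₂ = 0.277 × 6.39×10⁻⁷ = 1.77×10⁻⁷ J.

U ≈ 177 nJ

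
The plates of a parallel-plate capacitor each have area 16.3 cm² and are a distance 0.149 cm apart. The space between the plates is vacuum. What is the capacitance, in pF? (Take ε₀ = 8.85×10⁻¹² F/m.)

C ≈ 9.68 pF

A = 16.3 cm² = 1.63×10⁻³ m².
C = ε₀A/d = 8.85×10⁻¹² × 1.63×10⁻³ / 1.49×10⁻³ = 9.68×10⁻¹² F.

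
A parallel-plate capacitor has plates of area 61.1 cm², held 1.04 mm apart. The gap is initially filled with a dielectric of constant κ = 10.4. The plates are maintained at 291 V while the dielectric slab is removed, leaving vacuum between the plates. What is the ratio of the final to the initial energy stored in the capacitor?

Battery connected ⇒ V is held fixed.
C₂ = 0.0962 C₁ and U = ½CV², so U₂/U₁ = C₂/C₁ = 0.0962.

U₂/U₁ ≈ 0.0962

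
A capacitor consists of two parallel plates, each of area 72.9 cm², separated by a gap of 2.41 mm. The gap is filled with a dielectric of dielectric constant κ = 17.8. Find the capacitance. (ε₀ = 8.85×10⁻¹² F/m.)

477 pF

A = 72.9 cm² = 7.29×10⁻³ m².
C = κε₀A/d = 17.8 × 8.85×10⁻¹² × 7.29×10⁻³ / 2.41×10⁻³ = 4.77×10⁻¹⁰ F.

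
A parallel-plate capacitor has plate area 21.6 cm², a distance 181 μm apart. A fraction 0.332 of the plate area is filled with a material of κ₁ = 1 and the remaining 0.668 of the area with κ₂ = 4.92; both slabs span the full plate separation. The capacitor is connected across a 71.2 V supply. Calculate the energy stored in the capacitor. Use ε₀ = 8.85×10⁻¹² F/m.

0.969 μJ

A = 21.6 cm² = 2.16×10⁻³ m².
Side-by-side slabs ⇒ two capacitors in parallel, each spanning the full gap.
C₁ = κ₁ε₀A₁/d = 1.00 × 8.85×10⁻¹² × 7.17×10⁻⁴ / 1.81×10⁻⁴ = 3.51×10⁻¹¹ F.
C₂ = κ₂ε₀A₂/d = 4.92 × 8.85×10⁻¹² × 1.44×10⁻³ / 1.81×10⁻⁴ = 3.47×10⁻¹⁰ F.
C = C₁ + C₂ = 3.82×10⁻¹⁰ F.
U = ½CV² = ½ × 3.82×10⁻¹⁰ × (71.2)² = 9.69×10⁻⁷ J.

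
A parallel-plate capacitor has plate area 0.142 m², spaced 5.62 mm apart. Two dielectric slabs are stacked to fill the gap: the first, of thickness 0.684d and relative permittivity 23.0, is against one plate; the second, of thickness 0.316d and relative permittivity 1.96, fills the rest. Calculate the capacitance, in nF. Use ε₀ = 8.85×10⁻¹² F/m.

C ≈ 1.17 nF

Stacked slabs ⇒ two capacitors in series, each with the full plate area.
C₁ = κ₁ε₀A/d₁ = 23.0 × 8.85×10⁻¹² × 0.142 / 3.84×10⁻³ = 7.52×10⁻⁹ F.
C₂ = κ₂ε₀A/d₂ = 1.96 × 8.85×10⁻¹² × 0.142 / 1.78×10⁻³ = 1.39×10⁻⁹ F.
C = (1/C₁ + 1/C₂)⁻¹ = 1.17×10⁻⁹ F.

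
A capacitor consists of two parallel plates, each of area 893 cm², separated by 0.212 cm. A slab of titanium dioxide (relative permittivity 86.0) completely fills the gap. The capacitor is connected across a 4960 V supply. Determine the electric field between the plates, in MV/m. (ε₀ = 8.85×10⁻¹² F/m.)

E = V/d = 4960 / 2.12×10⁻³ = 2.34×10⁶ V/m.

2.34 MV/m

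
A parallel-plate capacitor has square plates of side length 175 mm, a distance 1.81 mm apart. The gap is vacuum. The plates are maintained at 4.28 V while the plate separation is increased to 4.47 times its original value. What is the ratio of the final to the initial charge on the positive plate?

Q₂/Q₁ ≈ 0.224

Battery connected ⇒ V is held fixed.
C₂ = 0.224 C₁ and Q = CV, so Q₂/Q₁ = C₂/C₁ = 0.224.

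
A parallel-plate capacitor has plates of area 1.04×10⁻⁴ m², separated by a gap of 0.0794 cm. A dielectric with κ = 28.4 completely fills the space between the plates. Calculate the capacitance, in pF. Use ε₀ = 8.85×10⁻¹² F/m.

C = κε₀A/d = 28.4 × 8.85×10⁻¹² × 1.04×10⁻⁴ / 7.94×10⁻⁴ = 3.29×10⁻¹¹ F.

C ≈ 32.9 pF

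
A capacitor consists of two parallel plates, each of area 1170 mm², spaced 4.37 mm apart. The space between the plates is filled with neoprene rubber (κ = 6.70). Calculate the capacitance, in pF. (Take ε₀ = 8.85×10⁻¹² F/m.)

A = 1170 mm² = 1.17×10⁻³ m².
C = κε₀A/d = 6.70 × 8.85×10⁻¹² × 1.17×10⁻³ / 4.37×10⁻³ = 1.59×10⁻¹¹ F.

C ≈ 15.9 pF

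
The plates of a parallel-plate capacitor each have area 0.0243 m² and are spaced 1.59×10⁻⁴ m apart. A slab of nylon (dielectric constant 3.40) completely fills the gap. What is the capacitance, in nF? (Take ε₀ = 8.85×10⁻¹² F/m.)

C = κε₀A/d = 3.40 × 8.85×10⁻¹² × 2.43×10⁻² / 1.59×10⁻⁴ = 4.60×10⁻⁹ F.

4.60 nF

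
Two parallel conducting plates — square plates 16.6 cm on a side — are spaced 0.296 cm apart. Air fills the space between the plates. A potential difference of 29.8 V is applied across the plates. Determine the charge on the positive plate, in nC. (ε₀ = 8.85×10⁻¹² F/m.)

Q ≈ 2.46 nC

A = (16.6 cm)² = 2.76×10⁻² m².
C = ε₀A/d = 8.85×10⁻¹² × 2.76×10⁻² / 2.96×10⁻³ = 8.24×10⁻¹¹ F.
Q = CV = 8.24×10⁻¹¹ × 29.8 = 2.46×10⁻⁹ C.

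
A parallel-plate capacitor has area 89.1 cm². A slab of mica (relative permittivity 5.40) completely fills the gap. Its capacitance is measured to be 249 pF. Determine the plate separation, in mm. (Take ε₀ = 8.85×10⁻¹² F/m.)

d ≈ 1.71 mm

A = 89.1 cm² = 8.91×10⁻³ m².
d = κε₀A/C = 5.40 × 8.85×10⁻¹² × 8.91×10⁻³ / 2.49×10⁻¹⁰ = 1.71×10⁻³ m.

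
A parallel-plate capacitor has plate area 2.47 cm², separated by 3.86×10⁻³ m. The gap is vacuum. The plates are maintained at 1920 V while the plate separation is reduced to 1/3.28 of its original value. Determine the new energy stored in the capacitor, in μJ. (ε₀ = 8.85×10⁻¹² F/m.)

3.42 μJ

A = 2.47 cm² = 2.47×10⁻⁴ m².
Initially C₁ = ε₀A/d = 8.85×10⁻¹² × 2.47×10⁻⁴ / 3.86×10⁻³ = 5.66×10⁻¹³ F.
U₁ = 1.04×10⁻⁶ J.
Battery connected ⇒ V is held fixed. C₂ = 3.28 C₁ and U = ½CV², so U₂/U₁ = C₂/C₁ = 3.28.
U₂ = 3.28 × 1.04×10⁻⁶ = 3.42×10⁻⁶ J.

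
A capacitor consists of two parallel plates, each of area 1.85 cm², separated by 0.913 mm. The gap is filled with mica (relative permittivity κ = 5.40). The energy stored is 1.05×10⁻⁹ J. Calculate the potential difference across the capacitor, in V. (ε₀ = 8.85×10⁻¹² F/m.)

A = 1.85 cm² = 1.85×10⁻⁴ m².
C = κε₀A/d = 5.40 × 8.85×10⁻¹² × 1.85×10⁻⁴ / 9.13×10⁻⁴ = 9.68×10⁻¹² F.
V = √(2U/C) = √(2 × 1.05×10⁻⁹ / 9.68×10⁻¹²) = 14.7 V.

14.7 V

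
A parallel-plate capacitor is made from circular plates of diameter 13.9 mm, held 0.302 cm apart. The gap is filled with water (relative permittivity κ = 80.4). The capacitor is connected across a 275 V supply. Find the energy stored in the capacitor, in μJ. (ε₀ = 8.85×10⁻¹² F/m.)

A = π(13.9/2 mm)² = 1.52×10⁻⁴ m².
C = κε₀A/d = 80.4 × 8.85×10⁻¹² × 1.52×10⁻⁴ / 3.02×10⁻³ = 3.58×10⁻¹¹ F.
U = ½CV² = ½ × 3.58×10⁻¹¹ × (275)² = 1.35×10⁻⁶ J.

1.35 μJ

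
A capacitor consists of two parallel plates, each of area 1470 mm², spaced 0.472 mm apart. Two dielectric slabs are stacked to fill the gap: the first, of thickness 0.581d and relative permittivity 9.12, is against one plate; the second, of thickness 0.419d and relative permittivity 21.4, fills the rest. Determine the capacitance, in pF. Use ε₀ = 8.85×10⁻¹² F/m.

A = 1470 mm² = 1.47×10⁻³ m².
Stacked slabs ⇒ two capacitors in series, each with the full plate area.
C₁ = κ₁ε₀A/d₁ = 9.12 × 8.85×10⁻¹² × 1.47×10⁻³ / 2.74×10⁻⁴ = 4.33×10⁻¹⁰ F.
C₂ = κ₂ε₀A/d₂ = 21.4 × 8.85×10⁻¹² × 1.47×10⁻³ / 1.98×10⁻⁴ = 1.41×10⁻⁹ F.
C = (1/C₁ + 1/C₂)⁻¹ = 3.31×10⁻¹⁰ F.

C ≈ 331 pF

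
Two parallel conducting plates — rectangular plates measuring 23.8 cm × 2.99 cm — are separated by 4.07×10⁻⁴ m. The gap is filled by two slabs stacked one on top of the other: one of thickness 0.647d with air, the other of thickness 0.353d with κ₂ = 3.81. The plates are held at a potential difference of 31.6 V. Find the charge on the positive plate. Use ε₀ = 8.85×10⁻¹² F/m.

Q ≈ 6.61 nC

A = 23.8 × 2.99 cm² = 7.12×10⁻³ m².
Stacked slabs ⇒ two capacitors in series, each with the full plate area.
C₁ = κ₁ε₀A/d₁ = 1.00 × 8.85×10⁻¹² × 7.12×10⁻³ / 2.63×10⁻⁴ = 2.39×10⁻¹⁰ F.
C₂ = κ₂ε₀A/d₂ = 3.81 × 8.85×10⁻¹² × 7.12×10⁻³ / 1.44×10⁻⁴ = 1.67×10⁻⁹ F.
C = (1/C₁ + 1/C₂)⁻¹ = 2.09×10⁻¹⁰ F.
Q = CV = 2.09×10⁻¹⁰ × 31.6 = 6.61×10⁻⁹ C.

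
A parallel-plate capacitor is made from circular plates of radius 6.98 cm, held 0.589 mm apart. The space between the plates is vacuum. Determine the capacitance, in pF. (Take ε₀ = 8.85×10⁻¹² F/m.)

230 pF

A = π(6.98 cm)² = 1.53×10⁻² m².
C = ε₀A/d = 8.85×10⁻¹² × 1.53×10⁻² / 5.89×10⁻⁴ = 2.30×10⁻¹⁰ F.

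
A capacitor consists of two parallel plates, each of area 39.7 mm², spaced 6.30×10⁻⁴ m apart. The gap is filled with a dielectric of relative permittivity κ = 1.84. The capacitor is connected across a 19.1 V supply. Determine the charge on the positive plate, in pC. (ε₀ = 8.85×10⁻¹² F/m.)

Q ≈ 19.6 pC

A = 39.7 mm² = 3.97×10⁻⁵ m².
C = κε₀A/d = 1.84 × 8.85×10⁻¹² × 3.97×10⁻⁵ / 6.30×10⁻⁴ = 1.03×10⁻¹² F.
Q = CV = 1.03×10⁻¹² × 19.1 = 1.96×10⁻¹¹ C.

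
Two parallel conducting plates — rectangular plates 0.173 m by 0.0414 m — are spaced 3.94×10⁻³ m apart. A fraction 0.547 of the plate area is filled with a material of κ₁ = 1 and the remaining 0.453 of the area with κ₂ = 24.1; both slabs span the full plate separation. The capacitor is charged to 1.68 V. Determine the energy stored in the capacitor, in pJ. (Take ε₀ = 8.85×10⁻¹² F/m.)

A = 0.173 × 0.0414 m² = 7.16×10⁻³ m².
Side-by-side slabs ⇒ two capacitors in parallel, each spanning the full gap.
C₁ = κ₁ε₀A₁/d = 1.00 × 8.85×10⁻¹² × 3.92×10⁻³ / 3.94×10⁻³ = 8.80×10⁻¹² F.
C₂ = κ₂ε₀A₂/d = 24.1 × 8.85×10⁻¹² × 3.24×10⁻³ / 3.94×10⁻³ = 1.76×10⁻¹⁰ F.
C = C₁ + C₂ = 1.84×10⁻¹⁰ F.
U = ½CV² = ½ × 1.84×10⁻¹⁰ × (1.68)² = 2.60×10⁻¹⁰ J.

U ≈ 260 pJ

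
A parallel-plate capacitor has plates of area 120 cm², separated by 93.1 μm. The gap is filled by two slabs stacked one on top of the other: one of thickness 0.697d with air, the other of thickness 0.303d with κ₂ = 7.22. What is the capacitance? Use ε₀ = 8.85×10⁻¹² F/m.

A = 120 cm² = 1.20×10⁻² m².
Stacked slabs ⇒ two capacitors in series, each with the full plate area.
C₁ = κ₁ε₀A/d₁ = 1.00 × 8.85×10⁻¹² × 1.20×10⁻² / 6.49×10⁻⁵ = 1.64×10⁻⁹ F.
C₂ = κ₂ε₀A/d₂ = 7.22 × 8.85×10⁻¹² × 1.20×10⁻² / 2.82×10⁻⁵ = 2.72×10⁻⁸ F.
C = (1/C₁ + 1/C₂)⁻¹ = 1.54×10⁻⁹ F.

C ≈ 1.54 nF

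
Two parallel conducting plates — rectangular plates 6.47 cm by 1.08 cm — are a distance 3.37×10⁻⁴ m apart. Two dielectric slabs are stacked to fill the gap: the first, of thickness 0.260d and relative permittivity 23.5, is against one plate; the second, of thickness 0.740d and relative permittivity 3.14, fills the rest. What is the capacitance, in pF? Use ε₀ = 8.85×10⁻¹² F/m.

A = 6.47 × 1.08 cm² = 6.99×10⁻⁴ m².
Stacked slabs ⇒ two capacitors in series, each with the full plate area.
C₁ = κ₁ε₀A/d₁ = 23.5 × 8.85×10⁻¹² × 6.99×10⁻⁴ / 8.76×10⁻⁵ = 1.66×10⁻⁹ F.
C₂ = κ₂ε₀A/d₂ = 3.14 × 8.85×10⁻¹² × 6.99×10⁻⁴ / 2.49×10⁻⁴ = 7.79×10⁻¹¹ F.
C = (1/C₁ + 1/C₂)⁻¹ = 7.44×10⁻¹¹ F.

C ≈ 74.4 pF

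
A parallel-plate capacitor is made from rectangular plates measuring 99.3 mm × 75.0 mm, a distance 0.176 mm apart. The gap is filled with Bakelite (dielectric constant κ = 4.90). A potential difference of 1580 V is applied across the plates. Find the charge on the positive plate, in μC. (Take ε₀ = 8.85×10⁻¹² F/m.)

A = 99.3 × 75.0 mm² = 7.45×10⁻³ m².
C = κε₀A/d = 4.90 × 8.85×10⁻¹² × 7.45×10⁻³ / 1.76×10⁻⁴ = 1.84×10⁻⁹ F.
Q = CV = 1.84×10⁻⁹ × 1580 = 2.90×10⁻⁶ C.

Q ≈ 2.90 μC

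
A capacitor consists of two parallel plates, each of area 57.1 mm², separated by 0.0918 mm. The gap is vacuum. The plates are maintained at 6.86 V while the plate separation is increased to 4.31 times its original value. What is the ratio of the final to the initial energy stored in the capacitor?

U₂/U₁ ≈ 0.232

Battery connected ⇒ V is held fixed.
C₂ = 0.232 C₁ and U = ½CV², so U₂/U₁ = C₂/C₁ = 0.232.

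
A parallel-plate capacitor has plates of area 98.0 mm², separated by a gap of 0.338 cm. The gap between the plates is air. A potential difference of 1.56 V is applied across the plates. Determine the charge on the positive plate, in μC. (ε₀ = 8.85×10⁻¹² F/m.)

Q ≈ 4.00×10⁻⁷ μC

A = 98.0 mm² = 9.80×10⁻⁵ m².
C = ε₀A/d = 8.85×10⁻¹² × 9.80×10⁻⁵ / 3.38×10⁻³ = 2.57×10⁻¹³ F.
Q = CV = 2.57×10⁻¹³ × 1.56 = 4.00×10⁻¹³ C.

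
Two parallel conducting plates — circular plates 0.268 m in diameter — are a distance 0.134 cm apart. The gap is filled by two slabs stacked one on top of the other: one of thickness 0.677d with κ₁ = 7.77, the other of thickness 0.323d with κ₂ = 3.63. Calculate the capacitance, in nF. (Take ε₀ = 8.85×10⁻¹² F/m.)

C ≈ 2.12 nF

A = π(0.268/2 m)² = 5.64×10⁻² m².
Stacked slabs ⇒ two capacitors in series, each with the full plate area.
C₁ = κ₁ε₀A/d₁ = 7.77 × 8.85×10⁻¹² × 5.64×10⁻² / 9.07×10⁻⁴ = 4.28×10⁻⁹ F.
C₂ = κ₂ε₀A/d₂ = 3.63 × 8.85×10⁻¹² × 5.64×10⁻² / 4.33×10⁻⁴ = 4.19×10⁻⁹ F.
C = (1/C₁ + 1/C₂)⁻¹ = 2.12×10⁻⁹ F.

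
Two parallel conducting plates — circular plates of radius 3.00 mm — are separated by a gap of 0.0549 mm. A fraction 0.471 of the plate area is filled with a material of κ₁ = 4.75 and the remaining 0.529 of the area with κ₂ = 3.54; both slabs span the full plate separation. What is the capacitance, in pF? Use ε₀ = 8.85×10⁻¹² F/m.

A = π(3.00 mm)² = 2.83×10⁻⁵ m².
Side-by-side slabs ⇒ two capacitors in parallel, each spanning the full gap.
C₁ = κ₁ε₀A₁/d = 4.75 × 8.85×10⁻¹² × 1.33×10⁻⁵ / 5.49×10⁻⁵ = 1.02×10⁻¹¹ F.
C₂ = κ₂ε₀A₂/d = 3.54 × 8.85×10⁻¹² × 1.50×10⁻⁵ / 5.49×10⁻⁵ = 8.54×10⁻¹² F.
C = C₁ + C₂ = 1.87×10⁻¹¹ F.

C ≈ 18.7 pF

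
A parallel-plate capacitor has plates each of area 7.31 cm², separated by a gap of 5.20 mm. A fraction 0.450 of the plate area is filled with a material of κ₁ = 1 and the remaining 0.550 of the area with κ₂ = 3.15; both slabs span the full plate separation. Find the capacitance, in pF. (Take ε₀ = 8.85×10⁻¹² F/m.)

A = 7.31 cm² = 7.31×10⁻⁴ m².
Side-by-side slabs ⇒ two capacitors in parallel, each spanning the full gap.
C₁ = κ₁ε₀A₁/d = 1.00 × 8.85×10⁻¹² × 3.29×10⁻⁴ / 5.20×10⁻³ = 5.60×10⁻¹³ F.
C₂ = κ₂ε₀A₂/d = 3.15 × 8.85×10⁻¹² × 4.02×10⁻⁴ / 5.20×10⁻³ = 2.16×10⁻¹² F.
C = C₁ + C₂ = 2.72×10⁻¹² F.

2.72 pF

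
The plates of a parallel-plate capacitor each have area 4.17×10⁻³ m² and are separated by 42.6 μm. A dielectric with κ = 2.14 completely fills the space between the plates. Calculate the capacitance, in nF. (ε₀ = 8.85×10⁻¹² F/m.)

1.85 nF

C = κε₀A/d = 2.14 × 8.85×10⁻¹² × 4.17×10⁻³ / 4.26×10⁻⁵ = 1.85×10⁻⁹ F.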